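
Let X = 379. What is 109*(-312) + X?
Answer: -33629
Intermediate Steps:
109*(-312) + X = 109*(-312) + 379 = -34008 + 379 = -33629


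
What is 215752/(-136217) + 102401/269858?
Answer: -44273646199/36759247186 ≈ -1.2044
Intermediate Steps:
215752/(-136217) + 102401/269858 = 215752*(-1/136217) + 102401*(1/269858) = -215752/136217 + 102401/269858 = -44273646199/36759247186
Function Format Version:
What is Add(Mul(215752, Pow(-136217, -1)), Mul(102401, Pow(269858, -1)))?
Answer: Rational(-44273646199, 36759247186) ≈ -1.2044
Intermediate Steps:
Add(Mul(215752, Pow(-136217, -1)), Mul(102401, Pow(269858, -1))) = Add(Mul(215752, Rational(-1, 136217)), Mul(102401, Rational(1, 269858))) = Add(Rational(-215752, 136217), Rational(102401, 269858)) = Rational(-44273646199, 36759247186)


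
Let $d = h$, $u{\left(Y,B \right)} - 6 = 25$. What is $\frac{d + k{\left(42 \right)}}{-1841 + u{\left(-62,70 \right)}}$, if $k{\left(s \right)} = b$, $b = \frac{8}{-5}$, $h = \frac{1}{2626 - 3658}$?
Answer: $\frac{8261}{9339600} \approx 0.00088451$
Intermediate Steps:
$u{\left(Y,B \right)} = 31$ ($u{\left(Y,B \right)} = 6 + 25 = 31$)
$h = - \frac{1}{1032}$ ($h = \frac{1}{-1032} = - \frac{1}{1032} \approx -0.00096899$)
$d = - \frac{1}{1032} \approx -0.00096899$
$b = - \frac{8}{5}$ ($b = 8 \left(- \frac{1}{5}\right) = - \frac{8}{5} \approx -1.6$)
$k{\left(s \right)} = - \frac{8}{5}$
$\frac{d + k{\left(42 \right)}}{-1841 + u{\left(-62,70 \right)}} = \frac{- \frac{1}{1032} - \frac{8}{5}}{-1841 + 31} = - \frac{8261}{5160 \left(-1810\right)} = \left(- \frac{8261}{5160}\right) \left(- \frac{1}{1810}\right) = \frac{8261}{9339600}$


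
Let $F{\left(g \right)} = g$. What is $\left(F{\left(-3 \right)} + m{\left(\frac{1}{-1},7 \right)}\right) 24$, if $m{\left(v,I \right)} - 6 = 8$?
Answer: $264$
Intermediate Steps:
$m{\left(v,I \right)} = 14$ ($m{\left(v,I \right)} = 6 + 8 = 14$)
$\left(F{\left(-3 \right)} + m{\left(\frac{1}{-1},7 \right)}\right) 24 = \left(-3 + 14\right) 24 = 11 \cdot 24 = 264$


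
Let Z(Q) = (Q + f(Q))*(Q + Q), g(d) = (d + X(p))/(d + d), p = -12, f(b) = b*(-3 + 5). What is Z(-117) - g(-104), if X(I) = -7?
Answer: 17083761/208 ≈ 82134.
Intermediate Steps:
f(b) = 2*b (f(b) = b*2 = 2*b)
g(d) = (-7 + d)/(2*d) (g(d) = (d - 7)/(d + d) = (-7 + d)/((2*d)) = (-7 + d)*(1/(2*d)) = (-7 + d)/(2*d))
Z(Q) = 6*Q**2 (Z(Q) = (Q + 2*Q)*(Q + Q) = (3*Q)*(2*Q) = 6*Q**2)
Z(-117) - g(-104) = 6*(-117)**2 - (-7 - 104)/(2*(-104)) = 6*13689 - (-1)*(-111)/(2*104) = 82134 - 1*111/208 = 82134 - 111/208 = 17083761/208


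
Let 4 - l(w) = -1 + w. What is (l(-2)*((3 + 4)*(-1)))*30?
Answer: -1470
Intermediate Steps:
l(w) = 5 - w (l(w) = 4 - (-1 + w) = 4 + (1 - w) = 5 - w)
(l(-2)*((3 + 4)*(-1)))*30 = ((5 - 1*(-2))*((3 + 4)*(-1)))*30 = ((5 + 2)*(7*(-1)))*30 = (7*(-7))*30 = -49*30 = -1470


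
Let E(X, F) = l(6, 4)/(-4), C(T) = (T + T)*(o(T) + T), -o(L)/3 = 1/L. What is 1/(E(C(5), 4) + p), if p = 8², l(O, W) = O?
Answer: 2/125 ≈ 0.016000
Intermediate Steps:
o(L) = -3/L
C(T) = 2*T*(T - 3/T) (C(T) = (T + T)*(-3/T + T) = (2*T)*(T - 3/T) = 2*T*(T - 3/T))
E(X, F) = -3/2 (E(X, F) = 6/(-4) = 6*(-¼) = -3/2)
p = 64
1/(E(C(5), 4) + p) = 1/(-3/2 + 64) = 1/(125/2) = 2/125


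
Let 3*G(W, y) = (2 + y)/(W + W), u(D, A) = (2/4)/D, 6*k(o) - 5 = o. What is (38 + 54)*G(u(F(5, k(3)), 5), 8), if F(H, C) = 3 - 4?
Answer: -920/3 ≈ -306.67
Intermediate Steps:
k(o) = 5/6 + o/6
F(H, C) = -1
u(D, A) = 1/(2*D) (u(D, A) = (2*(1/4))/D = 1/(2*D))
G(W, y) = (2 + y)/(6*W) (G(W, y) = ((2 + y)/(W + W))/3 = ((2 + y)/((2*W)))/3 = ((2 + y)*(1/(2*W)))/3 = ((2 + y)/(2*W))/3 = (2 + y)/(6*W))
(38 + 54)*G(u(F(5, k(3)), 5), 8) = (38 + 54)*((2 + 8)/(6*(((1/2)/(-1))))) = 92*((1/6)*10/((1/2)*(-1))) = 92*((1/6)*10/(-1/2)) = 92*((1/6)*(-2)*10) = 92*(-10/3) = -920/3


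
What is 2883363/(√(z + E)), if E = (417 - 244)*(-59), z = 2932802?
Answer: 2883363*√2922595/2922595 ≈ 1686.6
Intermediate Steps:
E = -10207 (E = 173*(-59) = -10207)
2883363/(√(z + E)) = 2883363/(√(2932802 - 10207)) = 2883363/(√2922595) = 2883363*(√2922595/2922595) = 2883363*√2922595/2922595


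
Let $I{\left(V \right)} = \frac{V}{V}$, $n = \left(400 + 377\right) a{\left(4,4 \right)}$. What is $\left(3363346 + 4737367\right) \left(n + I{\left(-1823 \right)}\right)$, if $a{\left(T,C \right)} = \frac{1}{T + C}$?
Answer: $\frac{6359059705}{8} \approx 7.9488 \cdot 10^{8}$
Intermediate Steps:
$a{\left(T,C \right)} = \frac{1}{C + T}$
$n = \frac{777}{8}$ ($n = \frac{400 + 377}{4 + 4} = \frac{777}{8} \approx 97.125$)
$I{\left(V \right)} = 1$
$\left(3363346 + 4737367\right) \left(n + I{\left(-1823 \right)}\right) = \left(3363346 + 4737367\right) \left(\frac{777}{8} + 1\right) = 8100713 \cdot \frac{785}{8} = \frac{6359059705}{8}$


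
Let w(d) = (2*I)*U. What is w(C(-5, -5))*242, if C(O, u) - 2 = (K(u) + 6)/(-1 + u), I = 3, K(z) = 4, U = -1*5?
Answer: -7260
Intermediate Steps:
U = -5
C(O, u) = 2 + 10/(-1 + u) (C(O, u) = 2 + (4 + 6)/(-1 + u) = 2 + 10/(-1 + u))
w(d) = -30 (w(d) = (2*3)*(-5) = 6*(-5) = -30)
w(C(-5, -5))*242 = -30*242 = -7260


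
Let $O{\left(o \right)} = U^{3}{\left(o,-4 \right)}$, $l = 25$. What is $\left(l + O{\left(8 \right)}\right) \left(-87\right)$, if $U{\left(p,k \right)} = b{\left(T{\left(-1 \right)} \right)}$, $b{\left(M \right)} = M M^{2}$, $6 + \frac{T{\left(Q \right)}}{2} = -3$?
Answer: $17257258259841$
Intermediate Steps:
$T{\left(Q \right)} = -18$ ($T{\left(Q \right)} = -12 + 2 \left(-3\right) = -12 - 6 = -18$)
$b{\left(M \right)} = M^{3}$
$U{\left(p,k \right)} = -5832$ ($U{\left(p,k \right)} = \left(-18\right)^{3} = -5832$)
$O{\left(o \right)} = -198359290368$ ($O{\left(o \right)} = \left(-5832\right)^{3} = -198359290368$)
$\left(l + O{\left(8 \right)}\right) \left(-87\right) = \left(25 - 198359290368\right) \left(-87\right) = \left(-198359290343\right) \left(-87\right) = 17257258259841$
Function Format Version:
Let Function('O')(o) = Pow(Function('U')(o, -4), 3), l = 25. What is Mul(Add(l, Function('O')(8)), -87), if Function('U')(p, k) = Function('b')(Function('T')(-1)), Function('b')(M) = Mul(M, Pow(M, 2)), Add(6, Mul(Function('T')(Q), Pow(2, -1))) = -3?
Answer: 17257258259841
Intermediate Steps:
Function('T')(Q) = -18 (Function('T')(Q) = Add(-12, Mul(2, -3)) = Add(-12, -6) = -18)
Function('b')(M) = Pow(M, 3)
Function('U')(p, k) = -5832 (Function('U')(p, k) = Pow(-18, 3) = -5832)
Function('O')(o) = -198359290368 (Function('O')(o) = Pow(-5832, 3) = -198359290368)
Mul(Add(l, Function('O')(8)), -87) = Mul(Add(25, -198359290368), -87) = Mul(-198359290343, -87) = 17257258259841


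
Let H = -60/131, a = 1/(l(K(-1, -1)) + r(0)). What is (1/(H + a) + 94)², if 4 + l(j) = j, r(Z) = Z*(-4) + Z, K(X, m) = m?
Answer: 1588739881/185761 ≈ 8552.6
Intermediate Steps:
r(Z) = -3*Z (r(Z) = -4*Z + Z = -3*Z)
l(j) = -4 + j
a = -⅕ (a = 1/((-4 - 1) - 3*0) = 1/(-5 + 0) = 1/(-5) = -⅕ ≈ -0.20000)
H = -60/131 (H = -60*1/131 = -60/131 ≈ -0.45802)
(1/(H + a) + 94)² = (1/(-60/131 - ⅕) + 94)² = (1/(-431/655) + 94)² = (-655/431 + 94)² = (39859/431)² = 1588739881/185761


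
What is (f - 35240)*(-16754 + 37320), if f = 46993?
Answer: 241712198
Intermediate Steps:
(f - 35240)*(-16754 + 37320) = (46993 - 35240)*(-16754 + 37320) = 11753*20566 = 241712198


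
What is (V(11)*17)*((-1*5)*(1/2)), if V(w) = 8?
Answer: -340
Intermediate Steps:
(V(11)*17)*((-1*5)*(1/2)) = (8*17)*((-1*5)*(1/2)) = 136*(-5/2) = -340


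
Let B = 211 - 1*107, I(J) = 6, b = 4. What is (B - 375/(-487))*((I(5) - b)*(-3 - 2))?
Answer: -510230/487 ≈ -1047.7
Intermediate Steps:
B = 104 (B = 211 - 107 = 104)
(B - 375/(-487))*((I(5) - b)*(-3 - 2)) = (104 - 375/(-487))*((6 - 1*4)*(-3 - 2)) = (104 - 375*(-1/487))*((6 - 4)*(-5)) = (104 + 375/487)*(2*(-5)) = (51023/487)*(-10) = -510230/487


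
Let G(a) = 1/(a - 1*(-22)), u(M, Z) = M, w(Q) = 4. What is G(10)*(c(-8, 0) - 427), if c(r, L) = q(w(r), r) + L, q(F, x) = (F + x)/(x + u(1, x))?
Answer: -2985/224 ≈ -13.326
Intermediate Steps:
q(F, x) = (F + x)/(1 + x) (q(F, x) = (F + x)/(x + 1) = (F + x)/(1 + x))
G(a) = 1/(22 + a) (G(a) = 1/(a + 22) = 1/(22 + a))
c(r, L) = L + (4 + r)/(1 + r) (c(r, L) = (4 + r)/(1 + r) + L = L + (4 + r)/(1 + r))
G(10)*(c(-8, 0) - 427) = ((4 - 8 + 0*(1 - 8))/(1 - 8) - 427)/(22 + 10) = ((4 - 8 + 0*(-7))/(-7) - 427)/32 = (-(4 - 8 + 0)/7 - 427)/32 = (-1/7*(-4) - 427)/32 = (4/7 - 427)/32 = (1/32)*(-2985/7) = -2985/224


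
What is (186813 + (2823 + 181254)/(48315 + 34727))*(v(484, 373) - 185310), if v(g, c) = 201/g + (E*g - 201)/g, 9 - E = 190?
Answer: -2877616339283493/83042 ≈ -3.4653e+10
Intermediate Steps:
E = -181 (E = 9 - 1*190 = 9 - 190 = -181)
v(g, c) = 201/g + (-201 - 181*g)/g (v(g, c) = 201/g + (-181*g - 201)/g = 201/g + (-201 - 181*g)/g)
(186813 + (2823 + 181254)/(48315 + 34727))*(v(484, 373) - 185310) = (186813 + (2823 + 181254)/(48315 + 34727))*(-181 - 185310) = (186813 + 184077/83042)*(-185491) = (15513509223/83042)*(-185491) = -2877616339283493/83042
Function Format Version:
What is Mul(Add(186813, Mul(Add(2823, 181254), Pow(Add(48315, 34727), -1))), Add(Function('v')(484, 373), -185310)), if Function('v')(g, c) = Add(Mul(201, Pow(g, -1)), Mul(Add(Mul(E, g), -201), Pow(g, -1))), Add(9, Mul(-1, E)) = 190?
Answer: Rational(-2877616339283493, 83042) ≈ -3.4653e+10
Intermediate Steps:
E = -181 (E = Add(9, Mul(-1, 190)) = Add(9, -190) = -181)
Function('v')(g, c) = Add(Mul(201, Pow(g, -1)), Mul(Pow(g, -1), Add(-201, Mul(-181, g)))) (Function('v')(g, c) = Add(Mul(201, Pow(g, -1)), Mul(Add(Mul(-181, g), -201), Pow(g, -1))) = Add(Mul(201, Pow(g, -1)), Mul(Add(-201, Mul(-181, g)), Pow(g, -1))) = Add(Mul(201, Pow(g, -1)), Mul(Pow(g, -1), Add(-201, Mul(-181, g)))))
Mul(Add(186813, Mul(Add(2823, 181254), Pow(Add(48315, 34727), -1))), Add(Function('v')(484, 373), -185310)) = Mul(Add(186813, Mul(Add(2823, 181254), Pow(Add(48315, 34727), -1))), Add(-181, -185310)) = Mul(Add(186813, Mul(184077, Pow(83042, -1))), -185491) = Mul(Add(186813, Mul(184077, Rational(1, 83042))), -185491) = Mul(Add(186813, Rational(184077, 83042)), -185491) = Mul(Rational(15513509223, 83042), -185491) = Rational(-2877616339283493, 83042)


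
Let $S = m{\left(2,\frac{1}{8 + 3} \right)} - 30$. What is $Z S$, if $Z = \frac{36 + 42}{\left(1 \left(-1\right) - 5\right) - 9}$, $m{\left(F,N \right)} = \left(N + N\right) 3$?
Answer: $\frac{8424}{55} \approx 153.16$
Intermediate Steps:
$m{\left(F,N \right)} = 6 N$ ($m{\left(F,N \right)} = 2 N 3 = 6 N$)
$Z = - \frac{26}{5}$ ($Z = \frac{78}{\left(-1 - 5\right) - 9} = \frac{78}{-6 - 9} = \frac{78}{-15} = 78 \left(- \frac{1}{15}\right) = - \frac{26}{5} \approx -5.2$)
$S = - \frac{324}{11}$ ($S = \frac{6}{8 + 3} - 30 = \frac{6}{11} - 30 = - \frac{324}{11} \approx -29.455$)
$Z S = \left(- \frac{26}{5}\right) \left(- \frac{324}{11}\right) = \frac{8424}{55}$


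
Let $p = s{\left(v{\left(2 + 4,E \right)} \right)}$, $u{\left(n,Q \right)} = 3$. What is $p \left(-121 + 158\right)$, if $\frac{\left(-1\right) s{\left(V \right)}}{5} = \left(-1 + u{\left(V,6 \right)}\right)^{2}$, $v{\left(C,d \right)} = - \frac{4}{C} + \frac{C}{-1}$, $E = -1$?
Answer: $-740$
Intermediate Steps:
$v{\left(C,d \right)} = - C - \frac{4}{C}$ ($v{\left(C,d \right)} = - \frac{4}{C} + C \left(-1\right) = - \frac{4}{C} - C = - C - \frac{4}{C}$)
$s{\left(V \right)} = -20$ ($s{\left(V \right)} = - 5 \left(-1 + 3\right)^{2} = - 5 \cdot 2^{2} = \left(-5\right) 4 = -20$)
$p = -20$
$p \left(-121 + 158\right) = - 20 \left(-121 + 158\right) = \left(-20\right) 37 = -740$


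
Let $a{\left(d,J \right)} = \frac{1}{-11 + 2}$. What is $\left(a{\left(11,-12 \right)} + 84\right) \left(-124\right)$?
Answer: $- \frac{93620}{9} \approx -10402.0$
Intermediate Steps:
$a{\left(d,J \right)} = - \frac{1}{9}$ ($a{\left(d,J \right)} = \frac{1}{-9} = - \frac{1}{9}$)
$\left(a{\left(11,-12 \right)} + 84\right) \left(-124\right) = \left(- \frac{1}{9} + 84\right) \left(-124\right) = \frac{755}{9} \left(-124\right) = - \frac{93620}{9}$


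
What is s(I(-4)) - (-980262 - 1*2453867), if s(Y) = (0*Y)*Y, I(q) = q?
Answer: 3434129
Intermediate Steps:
s(Y) = 0 (s(Y) = 0*Y = 0)
s(I(-4)) - (-980262 - 1*2453867) = 0 - (-980262 - 1*2453867) = 0 - (-980262 - 2453867) = 0 - 1*(-3434129) = 0 + 3434129 = 3434129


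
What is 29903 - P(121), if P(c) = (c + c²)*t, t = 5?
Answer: -43907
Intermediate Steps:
P(c) = 5*c + 5*c² (P(c) = (c + c²)*5 = 5*c + 5*c²)
29903 - P(121) = 29903 - 5*121*(1 + 121) = 29903 - 5*121*122 = 29903 - 1*73810 = 29903 - 73810 = -43907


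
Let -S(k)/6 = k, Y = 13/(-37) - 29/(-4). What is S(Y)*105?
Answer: -321615/74 ≈ -4346.1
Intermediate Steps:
Y = 1021/148 (Y = 13*(-1/37) - 29*(-¼) = -13/37 + 29/4 = 1021/148 ≈ 6.8987)
S(k) = -6*k
S(Y)*105 = -6*1021/148*105 = -3063/74*105 = -321615/74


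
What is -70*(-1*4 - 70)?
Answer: 5180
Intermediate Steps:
-70*(-1*4 - 70) = -70*(-4 - 70) = -70*(-74) = 5180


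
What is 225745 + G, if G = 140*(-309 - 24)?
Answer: 179125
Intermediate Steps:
G = -46620 (G = 140*(-333) = -46620)
225745 + G = 225745 - 46620 = 179125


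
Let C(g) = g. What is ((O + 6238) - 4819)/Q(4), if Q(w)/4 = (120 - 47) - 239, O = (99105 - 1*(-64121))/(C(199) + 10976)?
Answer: -16020551/7420200 ≈ -2.1590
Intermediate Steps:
O = 163226/11175 (O = (99105 - 1*(-64121))/(199 + 10976) = (99105 + 64121)/11175 = 163226*(1/11175) = 163226/11175 ≈ 14.606)
Q(w) = -664 (Q(w) = 4*((120 - 47) - 239) = 4*(73 - 239) = 4*(-166) = -664)
((O + 6238) - 4819)/Q(4) = ((163226/11175 + 6238) - 4819)/(-664) = (69872876/11175 - 4819)*(-1/664) = (16020551/11175)*(-1/664) = -16020551/7420200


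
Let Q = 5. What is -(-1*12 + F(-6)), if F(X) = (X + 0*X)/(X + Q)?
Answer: 6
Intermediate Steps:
F(X) = X/(5 + X) (F(X) = (X + 0*X)/(X + 5) = (X + 0)/(5 + X) = X/(5 + X))
-(-1*12 + F(-6)) = -(-1*12 - 6/(5 - 6)) = -(-12 - 6/(-1)) = -(-12 - 6*(-1)) = -(-12 + 6) = -1*(-6) = 6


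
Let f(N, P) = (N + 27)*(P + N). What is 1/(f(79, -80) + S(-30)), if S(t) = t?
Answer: -1/136 ≈ -0.0073529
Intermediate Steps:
f(N, P) = (27 + N)*(N + P)
1/(f(79, -80) + S(-30)) = 1/((79² + 27*79 + 27*(-80) + 79*(-80)) - 30) = 1/((6241 + 2133 - 2160 - 6320) - 30) = 1/(-106 - 30) = 1/(-136) = -1/136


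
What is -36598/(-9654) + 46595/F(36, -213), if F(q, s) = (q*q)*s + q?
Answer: 1608609841/444103308 ≈ 3.6222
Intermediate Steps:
F(q, s) = q + s*q**2 (F(q, s) = q**2*s + q = s*q**2 + q = q + s*q**2)
-36598/(-9654) + 46595/F(36, -213) = -36598/(-9654) + 46595/((36*(1 + 36*(-213)))) = -36598*(-1/9654) + 46595/((36*(1 - 7668))) = 18299/4827 + 46595/((36*(-7667))) = 18299/4827 + 46595/(-276012) = 18299/4827 + 46595*(-1/276012) = 18299/4827 - 46595/276012 = 1608609841/444103308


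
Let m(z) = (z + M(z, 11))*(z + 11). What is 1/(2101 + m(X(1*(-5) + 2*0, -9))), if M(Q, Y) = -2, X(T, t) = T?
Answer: 1/2059 ≈ 0.00048567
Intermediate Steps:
m(z) = (-2 + z)*(11 + z) (m(z) = (z - 2)*(z + 11) = (-2 + z)*(11 + z))
1/(2101 + m(X(1*(-5) + 2*0, -9))) = 1/(2101 + (-22 + (1*(-5) + 2*0)² + 9*(1*(-5) + 2*0))) = 1/(2101 + (-22 + (-5 + 0)² + 9*(-5 + 0))) = 1/(2101 + (-22 + (-5)² + 9*(-5))) = 1/(2101 + (-22 + 25 - 45)) = 1/(2101 - 42) = 1/2059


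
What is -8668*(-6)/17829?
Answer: 17336/5943 ≈ 2.9170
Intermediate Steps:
-8668*(-6)/17829 = 52008*(1/17829) = 17336/5943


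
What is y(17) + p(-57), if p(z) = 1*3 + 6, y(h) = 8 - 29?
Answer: -12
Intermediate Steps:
y(h) = -21
p(z) = 9 (p(z) = 3 + 6 = 9)
y(17) + p(-57) = -21 + 9 = -12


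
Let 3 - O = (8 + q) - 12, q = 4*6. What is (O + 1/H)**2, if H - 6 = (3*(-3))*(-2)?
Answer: 165649/576 ≈ 287.58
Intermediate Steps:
q = 24
H = 24 (H = 6 + (3*(-3))*(-2) = 6 - 9*(-2) = 6 + 18 = 24)
O = -17 (O = 3 - ((8 + 24) - 12) = 3 - (32 - 12) = 3 - 1*20 = 3 - 20 = -17)
(O + 1/H)**2 = (-17 + 1/24)**2 = (-407/24)**2 = 165649/576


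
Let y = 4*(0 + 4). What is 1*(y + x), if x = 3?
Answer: 19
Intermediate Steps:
y = 16 (y = 4*4 = 16)
1*(y + x) = 1*(16 + 3) = 1*19 = 19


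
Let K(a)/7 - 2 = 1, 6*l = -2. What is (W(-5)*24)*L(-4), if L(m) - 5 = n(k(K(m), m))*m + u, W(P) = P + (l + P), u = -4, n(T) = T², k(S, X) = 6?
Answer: 35464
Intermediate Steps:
l = -⅓ (l = (⅙)*(-2) = -⅓ ≈ -0.33333)
K(a) = 21 (K(a) = 14 + 7*1 = 14 + 7 = 21)
W(P) = -⅓ + 2*P (W(P) = P + (-⅓ + P) = -⅓ + 2*P)
L(m) = 1 + 36*m (L(m) = 5 + (6²*m - 4) = 5 + (36*m - 4) = 5 + (-4 + 36*m) = 1 + 36*m)
(W(-5)*24)*L(-4) = ((-⅓ + 2*(-5))*24)*(1 + 36*(-4)) = ((-⅓ - 10)*24)*(1 - 144) = -31/3*24*(-143) = -248*(-143) = 35464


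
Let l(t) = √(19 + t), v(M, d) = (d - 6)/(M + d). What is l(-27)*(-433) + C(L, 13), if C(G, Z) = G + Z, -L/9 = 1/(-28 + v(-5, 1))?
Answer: 1427/107 - 866*I*√2 ≈ 13.336 - 1224.7*I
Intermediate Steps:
v(M, d) = (-6 + d)/(M + d)
L = 36/107 (L = -9/(-28 + (-6 + 1)/(-5 + 1)) = -9/(-28 - 5/(-4)) = -9/(-28 - ¼*(-5)) = -9/(-28 + 5/4) = -9/(-107/4) = -9*(-4/107) = 36/107 ≈ 0.33645)
l(-27)*(-433) + C(L, 13) = √(19 - 27)*(-433) + (36/107 + 13) = √(-8)*(-433) + 1427/107 = (2*I*√2)*(-433) + 1427/107 = -866*I*√2 + 1427/107 = 1427/107 - 866*I*√2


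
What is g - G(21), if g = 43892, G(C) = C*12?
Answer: 43640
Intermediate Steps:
G(C) = 12*C
g - G(21) = 43892 - 12*21 = 43892 - 1*252 = 43892 - 252 = 43640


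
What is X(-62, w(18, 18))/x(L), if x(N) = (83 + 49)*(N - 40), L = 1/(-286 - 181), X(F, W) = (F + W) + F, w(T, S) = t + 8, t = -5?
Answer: 5137/224172 ≈ 0.022915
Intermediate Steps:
w(T, S) = 3 (w(T, S) = -5 + 8 = 3)
X(F, W) = W + 2*F
L = -1/467 (L = 1/(-467) = -1/467 ≈ -0.0021413)
x(N) = -5280 + 132*N (x(N) = 132*(-40 + N) = -5280 + 132*N)
X(-62, w(18, 18))/x(L) = (3 + 2*(-62))/(-5280 + 132*(-1/467)) = (3 - 124)/(-5280 - 132/467) = -121/(-2465892/467) = -121*(-467/2465892) = 5137/224172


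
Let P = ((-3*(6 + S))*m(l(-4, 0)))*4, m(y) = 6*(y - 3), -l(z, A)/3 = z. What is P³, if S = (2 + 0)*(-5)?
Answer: 17414258688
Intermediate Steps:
l(z, A) = -3*z
S = -10 (S = 2*(-5) = -10)
m(y) = -18 + 6*y (m(y) = 6*(-3 + y) = -18 + 6*y)
P = 2592 (P = ((-3*(6 - 10))*(-18 + 6*(-3*(-4))))*4 = ((-3*(-4))*(-18 + 6*12))*4 = (12*(-18 + 72))*4 = (12*54)*4 = 648*4 = 2592)
P³ = 2592³ = 17414258688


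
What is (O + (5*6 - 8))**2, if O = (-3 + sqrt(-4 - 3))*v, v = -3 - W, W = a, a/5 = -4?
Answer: (29 - 17*I*sqrt(7))**2 ≈ -1182.0 - 2608.7*I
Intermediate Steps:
a = -20 (a = 5*(-4) = -20)
W = -20
v = 17 (v = -3 - 1*(-20) = -3 + 20 = 17)
O = -51 + 17*I*sqrt(7) (O = (-3 + sqrt(-4 - 3))*17 = (-3 + sqrt(-7))*17 = (-3 + I*sqrt(7))*17 = -51 + 17*I*sqrt(7) ≈ -51.0 + 44.978*I)
(O + (5*6 - 8))**2 = ((-51 + 17*I*sqrt(7)) + (5*6 - 8))**2 = ((-51 + 17*I*sqrt(7)) + (30 - 8))**2 = ((-51 + 17*I*sqrt(7)) + 22)**2 = (-29 + 17*I*sqrt(7))**2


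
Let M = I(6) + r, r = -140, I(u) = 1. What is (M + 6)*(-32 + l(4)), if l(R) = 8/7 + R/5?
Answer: 19988/5 ≈ 3997.6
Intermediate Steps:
l(R) = 8/7 + R/5 (l(R) = 8*(⅐) + R*(⅕) = 8/7 + R/5)
M = -139 (M = 1 - 140 = -139)
(M + 6)*(-32 + l(4)) = (-139 + 6)*(-32 + (8/7 + (⅕)*4)) = -133*(-32 + (8/7 + ⅘)) = -133*(-32 + 68/35) = -133*(-1052/35) = 19988/5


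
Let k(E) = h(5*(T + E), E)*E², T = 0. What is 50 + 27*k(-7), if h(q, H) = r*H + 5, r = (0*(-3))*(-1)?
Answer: 6665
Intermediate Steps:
r = 0 (r = 0*(-1) = 0)
h(q, H) = 5 (h(q, H) = 0*H + 5 = 0 + 5 = 5)
k(E) = 5*E²
50 + 27*k(-7) = 50 + 27*(5*(-7)²) = 50 + 27*(5*49) = 50 + 27*245 = 50 + 6615 = 6665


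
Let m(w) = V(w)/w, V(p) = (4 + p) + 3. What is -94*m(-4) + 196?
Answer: 533/2 ≈ 266.50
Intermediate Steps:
V(p) = 7 + p
m(w) = (7 + w)/w
-94*m(-4) + 196 = -94*(7 - 4)/(-4) + 196 = -(-47)*3/2 + 196 = -94*(-¾) + 196 = 141/2 + 196 = 533/2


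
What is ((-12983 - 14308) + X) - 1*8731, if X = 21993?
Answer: -14029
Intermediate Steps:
((-12983 - 14308) + X) - 1*8731 = ((-12983 - 14308) + 21993) - 1*8731 = (-27291 + 21993) - 8731 = -5298 - 8731 = -14029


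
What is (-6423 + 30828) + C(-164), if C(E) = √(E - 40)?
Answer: 24405 + 2*I*√51 ≈ 24405.0 + 14.283*I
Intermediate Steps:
C(E) = √(-40 + E)
(-6423 + 30828) + C(-164) = (-6423 + 30828) + √(-40 - 164) = 24405 + √(-204) = 24405 + 2*I*√51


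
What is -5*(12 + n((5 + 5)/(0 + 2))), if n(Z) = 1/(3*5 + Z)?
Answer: -241/4 ≈ -60.250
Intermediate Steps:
n(Z) = 1/(15 + Z)
-5*(12 + n((5 + 5)/(0 + 2))) = -5*(12 + 1/(15 + (5 + 5)/(0 + 2))) = -5*(12 + 1/(15 + 10/2)) = -5*(12 + 1/(15 + 10*(1/2))) = -5*(12 + 1/(15 + 5)) = -5*(12 + 1/20) = -5*241/20 = -241/4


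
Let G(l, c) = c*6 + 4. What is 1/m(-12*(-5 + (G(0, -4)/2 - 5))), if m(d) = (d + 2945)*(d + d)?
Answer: 1/1528800 ≈ 6.5411e-7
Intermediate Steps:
G(l, c) = 4 + 6*c (G(l, c) = 6*c + 4 = 4 + 6*c)
m(d) = 2*d*(2945 + d) (m(d) = (2945 + d)*(2*d) = 2*d*(2945 + d))
1/m(-12*(-5 + (G(0, -4)/2 - 5))) = 1/(2*(-12*(-5 + ((4 + 6*(-4))/2 - 5)))*(2945 - 12*(-5 + ((4 + 6*(-4))/2 - 5)))) = 1/(2*(-12*(-5 + ((4 - 24)*(½) - 5)))*(2945 - 12*(-5 + ((4 - 24)*(½) - 5)))) = 1/(2*(-12*(-5 + (-20*½ - 5)))*(2945 - 12*(-5 + (-20*½ - 5)))) = 1/(2*(-12*(-5 + (-10 - 5)))*(2945 - 12*(-5 + (-10 - 5)))) = 1/(2*(-12*(-5 - 15))*(2945 - 12*(-5 - 15))) = 1/(2*(-12*(-20))*(2945 - 12*(-20))) = 1/(2*(-1*(-240))*(2945 - 1*(-240))) = 1/(2*240*(2945 + 240)) = 1/(2*240*3185) = 1/1528800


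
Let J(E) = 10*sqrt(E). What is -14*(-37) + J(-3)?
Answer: 518 + 10*I*sqrt(3) ≈ 518.0 + 17.32*I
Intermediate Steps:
-14*(-37) + J(-3) = -14*(-37) + 10*sqrt(-3) = 518 + 10*(I*sqrt(3)) = 518 + 10*I*sqrt(3)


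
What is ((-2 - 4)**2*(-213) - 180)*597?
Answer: -4685256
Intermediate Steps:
((-2 - 4)**2*(-213) - 180)*597 = ((-6)**2*(-213) - 180)*597 = (36*(-213) - 180)*597 = (-7668 - 180)*597 = -7848*597 = -4685256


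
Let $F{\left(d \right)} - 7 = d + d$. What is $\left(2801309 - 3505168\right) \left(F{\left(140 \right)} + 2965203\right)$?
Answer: $-2087286825910$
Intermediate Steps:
$F{\left(d \right)} = 7 + 2 d$ ($F{\left(d \right)} = 7 + \left(d + d\right) = 7 + 2 d$)
$\left(2801309 - 3505168\right) \left(F{\left(140 \right)} + 2965203\right) = \left(2801309 - 3505168\right) \left(\left(7 + 2 \cdot 140\right) + 2965203\right) = - 703859 \left(\left(7 + 280\right) + 2965203\right) = - 703859 \left(287 + 2965203\right) = \left(-703859\right) 2965490 = -2087286825910$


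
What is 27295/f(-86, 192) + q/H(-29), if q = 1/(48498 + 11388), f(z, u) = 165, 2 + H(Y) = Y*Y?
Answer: 91427976173/552687894 ≈ 165.42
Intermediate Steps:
H(Y) = -2 + Y**2 (H(Y) = -2 + Y*Y = -2 + Y**2)
q = 1/59886 ≈ 1.6698e-5
27295/f(-86, 192) + q/H(-29) = 27295/165 + 1/(59886*(-2 + (-29)**2)) = 27295*(1/165) + 1/(59886*(-2 + 841)) = 5459/33 + (1/59886)/839 = 5459/33 + (1/59886)*(1/839) = 5459/33 + 1/50244354 = 91427976173/552687894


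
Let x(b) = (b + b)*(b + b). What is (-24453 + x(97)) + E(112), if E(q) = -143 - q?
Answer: 12928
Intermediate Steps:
x(b) = 4*b**2 (x(b) = (2*b)*(2*b) = 4*b**2)
(-24453 + x(97)) + E(112) = (-24453 + 4*97**2) + (-143 - 1*112) = (-24453 + 4*9409) + (-143 - 112) = (-24453 + 37636) - 255 = 13183 - 255 = 12928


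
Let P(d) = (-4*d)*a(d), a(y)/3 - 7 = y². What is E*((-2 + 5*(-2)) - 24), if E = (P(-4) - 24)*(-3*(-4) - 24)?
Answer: 466560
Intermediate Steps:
a(y) = 21 + 3*y²
P(d) = -4*d*(21 + 3*d²) (P(d) = (-4*d)*(21 + 3*d²) = -4*d*(21 + 3*d²))
E = -12960 (E = (-12*(-4)*(7 + (-4)²) - 24)*(-3*(-4) - 24) = (-12*(-4)*(7 + 16) - 24)*(12 - 24) = (-12*(-4)*23 - 24)*(-12) = (1104 - 24)*(-12) = 1080*(-12) = -12960)
E*((-2 + 5*(-2)) - 24) = -12960*((-2 + 5*(-2)) - 24) = -12960*((-2 - 10) - 24) = -12960*(-12 - 24) = -12960*(-36) = 466560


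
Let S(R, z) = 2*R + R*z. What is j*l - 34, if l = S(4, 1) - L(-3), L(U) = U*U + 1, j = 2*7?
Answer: -6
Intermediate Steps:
j = 14
L(U) = 1 + U² (L(U) = U² + 1 = 1 + U²)
l = 2 (l = 4*(2 + 1) - (1 + (-3)²) = 4*3 - (1 + 9) = 12 - 1*10 = 12 - 10 = 2)
j*l - 34 = 14*2 - 34 = 28 - 34 = -6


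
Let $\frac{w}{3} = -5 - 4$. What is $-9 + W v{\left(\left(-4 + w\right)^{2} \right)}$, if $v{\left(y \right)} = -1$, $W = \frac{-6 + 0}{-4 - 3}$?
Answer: $- \frac{69}{7} \approx -9.8571$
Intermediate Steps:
$w = -27$ ($w = 3 \left(-5 - 4\right) = 3 \left(-9\right) = -27$)
$W = \frac{6}{7}$ ($W = - \frac{6}{-7} = \left(-6\right) \left(- \frac{1}{7}\right) = \frac{6}{7} \approx 0.85714$)
$-9 + W v{\left(\left(-4 + w\right)^{2} \right)} = -9 + \frac{6}{7} \left(-1\right) = -9 - \frac{6}{7} = - \frac{69}{7}$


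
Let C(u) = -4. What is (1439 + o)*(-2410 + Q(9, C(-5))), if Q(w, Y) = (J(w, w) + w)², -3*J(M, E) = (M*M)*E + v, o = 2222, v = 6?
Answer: 195080046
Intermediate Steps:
J(M, E) = -2 - E*M²/3 (J(M, E) = -((M*M)*E + 6)/3 = -(M²*E + 6)/3 = -(E*M² + 6)/3 = -(6 + E*M²)/3 = -2 - E*M²/3)
Q(w, Y) = (-2 + w - w³/3)² (Q(w, Y) = ((-2 - w*w²/3) + w)² = ((-2 - w³/3) + w)² = (-2 + w - w³/3)²)
(1439 + o)*(-2410 + Q(9, C(-5))) = (1439 + 2222)*(-2410 + (6 + 9³ - 3*9)²/9) = 3661*(-2410 + (6 + 729 - 27)²/9) = 3661*(-2410 + (⅑)*708²) = 3661*(-2410 + (⅑)*501264) = 3661*(-2410 + 55696) = 3661*53286 = 195080046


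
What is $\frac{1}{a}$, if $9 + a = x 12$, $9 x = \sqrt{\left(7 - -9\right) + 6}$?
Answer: $- \frac{81}{377} - \frac{12 \sqrt{22}}{377} \approx -0.36415$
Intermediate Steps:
$x = \frac{\sqrt{22}}{9}$ ($x = \frac{\sqrt{\left(7 - -9\right) + 6}}{9} = \frac{\sqrt{\left(7 + 9\right) + 6}}{9} = \frac{\sqrt{16 + 6}}{9} = \frac{\sqrt{22}}{9} \approx 0.52116$)
$a = -9 + \frac{4 \sqrt{22}}{3}$ ($a = -9 + \frac{\sqrt{22}}{9} \cdot 12 = -9 + \frac{4 \sqrt{22}}{3} \approx -2.7461$)
$\frac{1}{a} = \frac{1}{-9 + \frac{4 \sqrt{22}}{3}}$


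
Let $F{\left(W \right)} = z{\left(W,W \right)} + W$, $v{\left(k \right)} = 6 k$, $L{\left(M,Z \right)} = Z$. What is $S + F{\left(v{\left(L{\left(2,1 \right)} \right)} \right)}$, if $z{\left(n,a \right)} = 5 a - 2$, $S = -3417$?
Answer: $-3383$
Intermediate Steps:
$z{\left(n,a \right)} = -2 + 5 a$
$F{\left(W \right)} = -2 + 6 W$ ($F{\left(W \right)} = \left(-2 + 5 W\right) + W = -2 + 6 W$)
$S + F{\left(v{\left(L{\left(2,1 \right)} \right)} \right)} = -3417 - \left(2 - 6 \cdot 6 \cdot 1\right) = -3417 + \left(-2 + 6 \cdot 6\right) = -3417 + \left(-2 + 36\right) = -3417 + 34 = -3383$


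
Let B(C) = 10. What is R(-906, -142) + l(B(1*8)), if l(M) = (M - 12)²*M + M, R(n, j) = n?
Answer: -856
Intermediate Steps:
l(M) = M + M*(-12 + M)² (l(M) = (-12 + M)²*M + M = M*(-12 + M)² + M = M + M*(-12 + M)²)
R(-906, -142) + l(B(1*8)) = -906 + 10*(1 + (-12 + 10)²) = -906 + 10*(1 + (-2)²) = -906 + 10*(1 + 4) = -906 + 10*5 = -906 + 50 = -856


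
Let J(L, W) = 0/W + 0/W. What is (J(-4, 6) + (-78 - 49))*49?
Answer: -6223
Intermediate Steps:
J(L, W) = 0 (J(L, W) = 0 + 0 = 0)
(J(-4, 6) + (-78 - 49))*49 = (0 + (-78 - 49))*49 = (0 - 127)*49 = -127*49 = -6223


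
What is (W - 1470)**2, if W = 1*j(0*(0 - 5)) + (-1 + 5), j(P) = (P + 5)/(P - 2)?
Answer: 8625969/4 ≈ 2.1565e+6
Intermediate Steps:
j(P) = (5 + P)/(-2 + P)
W = 3/2 (W = 1*((5 + 0*(0 - 5))/(-2 + 0*(0 - 5))) + (-1 + 5) = 1*((5 + 0*(-5))/(-2 + 0*(-5))) + 4 = 1*((5 + 0)/(-2 + 0)) + 4 = 1*(5/(-2)) + 4 = 1*(-1/2*5) + 4 = 1*(-5/2) + 4 = -5/2 + 4 = 3/2 ≈ 1.5000)
(W - 1470)**2 = (3/2 - 1470)**2 = (-2937/2)**2 = 8625969/4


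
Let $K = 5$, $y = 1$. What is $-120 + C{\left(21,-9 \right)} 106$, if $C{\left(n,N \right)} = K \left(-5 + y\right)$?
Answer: $-2240$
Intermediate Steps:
$C{\left(n,N \right)} = -20$ ($C{\left(n,N \right)} = 5 \left(-5 + 1\right) = 5 \left(-4\right) = -20$)
$-120 + C{\left(21,-9 \right)} 106 = -120 - 2120 = -2240$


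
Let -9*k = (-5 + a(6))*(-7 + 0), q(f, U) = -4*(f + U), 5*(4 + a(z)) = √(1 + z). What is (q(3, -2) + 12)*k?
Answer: -56 + 56*√7/45 ≈ -52.708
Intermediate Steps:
a(z) = -4 + √(1 + z)/5
q(f, U) = -4*U - 4*f (q(f, U) = -4*(U + f) = -4*U - 4*f)
k = -7 + 7*√7/45 (k = -(-5 + (-4 + √(1 + 6)/5))*(-7 + 0)/9 = -(-5 + (-4 + √7/5))*(-7)/9 = -(-9 + √7/5)*(-7)/9 = -(63 - 7*√7/5)/9 = -7 + 7*√7/45 ≈ -6.5884)
(q(3, -2) + 12)*k = ((-4*(-2) - 4*3) + 12)*(-7 + 7*√7/45) = ((8 - 12) + 12)*(-7 + 7*√7/45) = (-4 + 12)*(-7 + 7*√7/45) = 8*(-7 + 7*√7/45) = -56 + 56*√7/45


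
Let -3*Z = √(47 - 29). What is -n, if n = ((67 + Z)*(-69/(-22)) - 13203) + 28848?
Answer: -348813/22 + 69*√2/22 ≈ -15851.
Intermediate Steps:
Z = -√2 (Z = -√(47 - 29)/3 = -√2 ≈ -1.4142)
n = 348813/22 - 69*√2/22 (n = ((67 - √2)*(-69/(-22)) - 13203) + 28848 = ((67 - √2)*(-69*(-1/22)) - 13203) + 28848 = ((67 - √2)*(69/22) - 13203) + 28848 = ((4623/22 - 69*√2/22) - 13203) + 28848 = (-285843/22 - 69*√2/22) + 28848 = 348813/22 - 69*√2/22 ≈ 15851.)
-n = -(348813/22 - 69*√2/22) = -348813/22 + 69*√2/22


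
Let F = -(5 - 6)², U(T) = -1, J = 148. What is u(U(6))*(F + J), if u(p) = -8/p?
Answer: 1176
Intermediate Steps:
F = -1 (F = -1*(-1)² = -1*1 = -1)
u(U(6))*(F + J) = (-8/(-1))*(-1 + 148) = -8*(-1)*147 = 8*147 = 1176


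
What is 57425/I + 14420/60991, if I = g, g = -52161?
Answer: -392892365/454478793 ≈ -0.86449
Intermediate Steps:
I = -52161
57425/I + 14420/60991 = 57425/(-52161) + 14420/60991 = 57425*(-1/52161) + 14420*(1/60991) = -57425/52161 + 2060/8713 = -392892365/454478793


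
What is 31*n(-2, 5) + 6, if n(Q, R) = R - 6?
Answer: -25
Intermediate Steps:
n(Q, R) = -6 + R
31*n(-2, 5) + 6 = 31*(-6 + 5) + 6 = 31*(-1) + 6 = -31 + 6 = -25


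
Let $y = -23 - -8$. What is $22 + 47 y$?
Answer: $-683$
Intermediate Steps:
$y = -15$ ($y = -23 + 8 = -15$)
$22 + 47 y = 22 + 47 \left(-15\right) = 22 - 705 = -683$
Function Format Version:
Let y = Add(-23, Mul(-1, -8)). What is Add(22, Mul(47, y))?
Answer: -683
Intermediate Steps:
y = -15 (y = Add(-23, 8) = -15)
Add(22, Mul(47, y)) = Add(22, Mul(47, -15)) = Add(22, -705) = -683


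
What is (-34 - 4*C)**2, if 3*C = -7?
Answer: 5476/9 ≈ 608.44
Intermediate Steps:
C = -7/3 (C = (1/3)*(-7) = -7/3 ≈ -2.3333)
(-34 - 4*C)**2 = (-34 - 4*(-7/3))**2 = (-34 + 28/3)**2 = (-74/3)**2 = 5476/9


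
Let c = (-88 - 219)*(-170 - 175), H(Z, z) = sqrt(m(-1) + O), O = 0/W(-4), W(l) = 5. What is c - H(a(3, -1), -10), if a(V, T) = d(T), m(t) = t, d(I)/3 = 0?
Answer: 105915 - I ≈ 1.0592e+5 - 1.0*I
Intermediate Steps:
d(I) = 0 (d(I) = 3*0 = 0)
a(V, T) = 0
O = 0 (O = 0/5 = 0*(1/5) = 0)
H(Z, z) = I (H(Z, z) = sqrt(-1 + 0) = sqrt(-1) = I)
c = 105915 (c = -307*(-345) = 105915)
c - H(a(3, -1), -10) = 105915 - I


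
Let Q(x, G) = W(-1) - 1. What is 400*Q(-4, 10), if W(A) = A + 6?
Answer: 1600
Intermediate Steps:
W(A) = 6 + A
Q(x, G) = 4 (Q(x, G) = (6 - 1) - 1 = 5 - 1 = 4)
400*Q(-4, 10) = 400*4 = 1600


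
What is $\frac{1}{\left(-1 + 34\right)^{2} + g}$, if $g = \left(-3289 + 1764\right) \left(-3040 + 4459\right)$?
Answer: $- \frac{1}{2162886} \approx -4.6235 \cdot 10^{-7}$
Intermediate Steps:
$g = -2163975$ ($g = \left(-1525\right) 1419 = -2163975$)
$\frac{1}{\left(-1 + 34\right)^{2} + g} = \frac{1}{\left(-1 + 34\right)^{2} - 2163975} = \frac{1}{33^{2} - 2163975} = \frac{1}{1089 - 2163975} = \frac{1}{-2162886} = - \frac{1}{2162886}$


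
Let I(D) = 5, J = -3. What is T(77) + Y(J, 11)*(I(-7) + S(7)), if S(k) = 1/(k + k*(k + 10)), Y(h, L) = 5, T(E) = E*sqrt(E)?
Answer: 3155/126 + 77*sqrt(77) ≈ 700.71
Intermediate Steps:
T(E) = E**(3/2)
S(k) = 1/(k + k*(10 + k))
T(77) + Y(J, 11)*(I(-7) + S(7)) = 77**(3/2) + 5*(5 + 1/(7*(11 + 7))) = 77*sqrt(77) + 5*(5 + (1/7)/18) = 77*sqrt(77) + 5*(5 + (1/7)*(1/18)) = 77*sqrt(77) + 5*(5 + 1/126) = 77*sqrt(77) + 5*(631/126) = 77*sqrt(77) + 3155/126 = 3155/126 + 77*sqrt(77)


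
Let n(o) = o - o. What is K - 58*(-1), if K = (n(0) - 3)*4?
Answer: 46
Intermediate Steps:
n(o) = 0
K = -12 (K = (0 - 3)*4 = -3*4 = -12)
K - 58*(-1) = -12 - 58*(-1) = -12 + 58 = 46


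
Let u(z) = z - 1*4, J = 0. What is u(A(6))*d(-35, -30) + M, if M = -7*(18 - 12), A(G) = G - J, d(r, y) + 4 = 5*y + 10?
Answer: -330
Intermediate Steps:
d(r, y) = 6 + 5*y (d(r, y) = -4 + (5*y + 10) = -4 + (10 + 5*y) = 6 + 5*y)
A(G) = G (A(G) = G - 1*0 = G + 0 = G)
u(z) = -4 + z (u(z) = z - 4 = -4 + z)
M = -42 (M = -7*6 = -42)
u(A(6))*d(-35, -30) + M = (-4 + 6)*(6 + 5*(-30)) - 42 = 2*(6 - 150) - 42 = 2*(-144) - 42 = -288 - 42 = -330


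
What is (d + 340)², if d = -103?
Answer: 56169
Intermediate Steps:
(d + 340)² = (-103 + 340)² = 237² = 56169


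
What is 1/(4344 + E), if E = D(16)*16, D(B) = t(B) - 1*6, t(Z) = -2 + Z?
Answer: 1/4472 ≈ 0.00022361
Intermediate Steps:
D(B) = -8 + B (D(B) = (-2 + B) - 1*6 = (-2 + B) - 6 = -8 + B)
E = 128 (E = (-8 + 16)*16 = 8*16 = 128)
1/(4344 + E) = 1/(4344 + 128) = 1/4472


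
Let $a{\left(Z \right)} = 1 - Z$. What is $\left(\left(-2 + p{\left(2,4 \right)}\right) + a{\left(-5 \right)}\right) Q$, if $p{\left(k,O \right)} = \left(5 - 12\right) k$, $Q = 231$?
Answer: $-2310$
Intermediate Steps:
$p{\left(k,O \right)} = - 7 k$ ($p{\left(k,O \right)} = \left(5 - 12\right) k = - 7 k$)
$\left(\left(-2 + p{\left(2,4 \right)}\right) + a{\left(-5 \right)}\right) Q = \left(\left(-2 - 14\right) + \left(1 - -5\right)\right) 231 = \left(\left(-2 - 14\right) + \left(1 + 5\right)\right) 231 = \left(-16 + 6\right) 231 = \left(-10\right) 231 = -2310$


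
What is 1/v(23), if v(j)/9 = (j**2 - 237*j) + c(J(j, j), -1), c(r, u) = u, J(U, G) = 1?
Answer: -1/44307 ≈ -2.2570e-5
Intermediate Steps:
v(j) = -9 - 2133*j + 9*j**2 (v(j) = 9*((j**2 - 237*j) - 1) = 9*(-1 + j**2 - 237*j) = -9 - 2133*j + 9*j**2)
1/v(23) = 1/(-9 - 2133*23 + 9*23**2) = 1/(-9 - 49059 + 9*529) = 1/(-9 - 49059 + 4761) = 1/(-44307) = -1/44307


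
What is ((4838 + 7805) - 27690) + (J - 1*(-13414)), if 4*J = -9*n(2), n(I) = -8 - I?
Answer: -3221/2 ≈ -1610.5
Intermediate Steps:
J = 45/2 (J = (-9*(-8 - 1*2))/4 = (-9*(-8 - 2))/4 = (-9*(-10))/4 = (¼)*90 = 45/2 ≈ 22.500)
((4838 + 7805) - 27690) + (J - 1*(-13414)) = ((4838 + 7805) - 27690) + (45/2 - 1*(-13414)) = (12643 - 27690) + (45/2 + 13414) = -15047 + 26873/2 = -3221/2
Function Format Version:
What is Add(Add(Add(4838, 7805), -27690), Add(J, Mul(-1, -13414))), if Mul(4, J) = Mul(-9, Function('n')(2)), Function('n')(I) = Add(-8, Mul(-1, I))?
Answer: Rational(-3221, 2) ≈ -1610.5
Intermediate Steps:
J = Rational(45, 2) (J = Mul(Rational(1, 4), Mul(-9, Add(-8, Mul(-1, 2)))) = Mul(Rational(1, 4), Mul(-9, Add(-8, -2))) = Mul(Rational(1, 4), Mul(-9, -10)) = Mul(Rational(1, 4), 90) = Rational(45, 2) ≈ 22.500)
Add(Add(Add(4838, 7805), -27690), Add(J, Mul(-1, -13414))) = Add(Add(Add(4838, 7805), -27690), Add(Rational(45, 2), Mul(-1, -13414))) = Add(Add(12643, -27690), Add(Rational(45, 2), 13414)) = Add(-15047, Rational(26873, 2)) = Rational(-3221, 2)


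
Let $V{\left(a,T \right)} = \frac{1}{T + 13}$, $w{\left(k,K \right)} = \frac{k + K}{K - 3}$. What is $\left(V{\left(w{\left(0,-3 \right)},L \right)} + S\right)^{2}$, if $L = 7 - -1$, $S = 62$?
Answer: $\frac{1697809}{441} \approx 3849.9$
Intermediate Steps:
$w{\left(k,K \right)} = \frac{K + k}{-3 + K}$
$L = 8$ ($L = 7 + 1 = 8$)
$V{\left(a,T \right)} = \frac{1}{13 + T}$
$\left(V{\left(w{\left(0,-3 \right)},L \right)} + S\right)^{2} = \left(\frac{1}{13 + 8} + 62\right)^{2} = \left(\frac{1}{21} + 62\right)^{2} = \left(\frac{1303}{21}\right)^{2} = \frac{1697809}{441}$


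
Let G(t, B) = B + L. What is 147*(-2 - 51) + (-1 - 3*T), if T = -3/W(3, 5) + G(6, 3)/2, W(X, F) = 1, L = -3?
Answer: -7783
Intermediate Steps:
G(t, B) = -3 + B (G(t, B) = B - 3 = -3 + B)
T = -3 (T = -3/1 + (-3 + 3)/2 = -3*1 + 0*(1/2) = -3 + 0 = -3)
147*(-2 - 51) + (-1 - 3*T) = 147*(-2 - 51) + (-1 - 3*(-3)) = 147*(-53) + (-1 + 9) = -7791 + 8 = -7783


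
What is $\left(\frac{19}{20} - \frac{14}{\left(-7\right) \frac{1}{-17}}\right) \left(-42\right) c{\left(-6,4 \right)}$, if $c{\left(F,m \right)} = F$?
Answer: $- \frac{41643}{5} \approx -8328.6$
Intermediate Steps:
$\left(\frac{19}{20} - \frac{14}{\left(-7\right) \frac{1}{-17}}\right) \left(-42\right) c{\left(-6,4 \right)} = \left(\frac{19}{20} - \frac{14}{\left(-7\right) \frac{1}{-17}}\right) \left(-42\right) \left(-6\right) = \left(19 \cdot \frac{1}{20} - \frac{14}{\left(-7\right) \left(- \frac{1}{17}\right)}\right) \left(-42\right) \left(-6\right) = \left(\frac{19}{20} - \frac{14}{\frac{7}{17}}\right) \left(-42\right) \left(-6\right) = \left(\frac{19}{20} - 34\right) \left(-42\right) \left(-6\right) = \left(- \frac{661}{20}\right) \left(-42\right) \left(-6\right) = \frac{13881}{10} \left(-6\right) = - \frac{41643}{5}$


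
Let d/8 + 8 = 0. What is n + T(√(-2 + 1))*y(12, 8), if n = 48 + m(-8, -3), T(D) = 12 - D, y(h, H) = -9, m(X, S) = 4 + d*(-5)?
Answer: 264 + 9*I ≈ 264.0 + 9.0*I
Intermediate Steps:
d = -64 (d = -64 + 8*0 = -64 + 0 = -64)
m(X, S) = 324 (m(X, S) = 4 - 64*(-5) = 4 + 320 = 324)
n = 372 (n = 48 + 324 = 372)
n + T(√(-2 + 1))*y(12, 8) = 372 + (12 - √(-2 + 1))*(-9) = 372 + (12 - √(-1))*(-9) = 372 + (12 - I)*(-9) = 372 + (-108 + 9*I) = 264 + 9*I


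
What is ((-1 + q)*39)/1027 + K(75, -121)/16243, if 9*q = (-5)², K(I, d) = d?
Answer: 231211/3849591 ≈ 0.060061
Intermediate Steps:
q = 25/9 (q = (⅑)*(-5)² = (⅑)*25 = 25/9 ≈ 2.7778)
((-1 + q)*39)/1027 + K(75, -121)/16243 = ((-1 + 25/9)*39)/1027 - 121/16243 = ((16/9)*39)*(1/1027) - 121*1/16243 = (208/3)*(1/1027) - 121/16243 = 16/237 - 121/16243 = 231211/3849591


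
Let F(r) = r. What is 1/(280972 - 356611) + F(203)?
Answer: 15354716/75639 ≈ 203.00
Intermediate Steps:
1/(280972 - 356611) + F(203) = 1/(280972 - 356611) + 203 = 1/(-75639) + 203 = -1/75639 + 203 = 15354716/75639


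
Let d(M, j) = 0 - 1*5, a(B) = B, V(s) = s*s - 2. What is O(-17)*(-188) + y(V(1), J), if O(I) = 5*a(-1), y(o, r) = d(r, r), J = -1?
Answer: 935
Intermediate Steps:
V(s) = -2 + s² (V(s) = s² - 2 = -2 + s²)
d(M, j) = -5 (d(M, j) = 0 - 5 = -5)
y(o, r) = -5
O(I) = -5 (O(I) = 5*(-1) = -5)
O(-17)*(-188) + y(V(1), J) = -5*(-188) - 5 = 940 - 5 = 935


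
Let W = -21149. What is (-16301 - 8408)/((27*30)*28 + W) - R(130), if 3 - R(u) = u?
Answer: 169728/1531 ≈ 110.86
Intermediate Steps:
R(u) = 3 - u
(-16301 - 8408)/((27*30)*28 + W) - R(130) = (-16301 - 8408)/((27*30)*28 - 21149) - (3 - 1*130) = -24709/(810*28 - 21149) - (3 - 130) = -24709/(22680 - 21149) - 1*(-127) = -24709/1531 + 127 = 169728/1531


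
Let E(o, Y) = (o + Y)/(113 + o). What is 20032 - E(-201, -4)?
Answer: 1762611/88 ≈ 20030.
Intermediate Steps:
E(o, Y) = (Y + o)/(113 + o)
20032 - E(-201, -4) = 20032 - (-4 - 201)/(113 - 201) = 20032 - (-205)/(-88) = 20032 - (-1)*(-205)/88 = 20032 - 1*205/88 = 20032 - 205/88 = 1762611/88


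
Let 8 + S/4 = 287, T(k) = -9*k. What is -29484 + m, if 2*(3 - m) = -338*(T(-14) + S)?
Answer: 180417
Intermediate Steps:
S = 1116 (S = -32 + 4*287 = -32 + 1148 = 1116)
m = 209901 (m = 3 - (-169)*(-9*(-14) + 1116) = 3 - (-169)*(126 + 1116) = 3 - (-169)*1242 = 3 - ½*(-419796) = 3 + 209898 = 209901)
-29484 + m = -29484 + 209901 = 180417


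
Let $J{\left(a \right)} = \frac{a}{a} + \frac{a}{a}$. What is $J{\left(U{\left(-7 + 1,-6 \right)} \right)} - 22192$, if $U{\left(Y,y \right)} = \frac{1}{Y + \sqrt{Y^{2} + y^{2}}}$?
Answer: $-22190$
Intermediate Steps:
$J{\left(a \right)} = 2$ ($J{\left(a \right)} = 1 + 1 = 2$)
$J{\left(U{\left(-7 + 1,-6 \right)} \right)} - 22192 = 2 - 22192 = -22190$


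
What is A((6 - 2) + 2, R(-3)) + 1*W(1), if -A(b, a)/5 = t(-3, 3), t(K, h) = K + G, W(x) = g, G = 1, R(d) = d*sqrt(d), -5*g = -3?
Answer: 53/5 ≈ 10.600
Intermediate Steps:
g = 3/5 (g = -1/5*(-3) = 3/5 ≈ 0.60000)
R(d) = d**(3/2)
W(x) = 3/5
t(K, h) = 1 + K (t(K, h) = K + 1 = 1 + K)
A(b, a) = 10 (A(b, a) = -5*(1 - 3) = -5*(-2) = 10)
A((6 - 2) + 2, R(-3)) + 1*W(1) = 10 + 1*(3/5) = 10 + 3/5 = 53/5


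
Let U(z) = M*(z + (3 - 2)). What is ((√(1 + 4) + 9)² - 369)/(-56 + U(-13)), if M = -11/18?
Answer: 849/146 - 27*√5/73 ≈ 4.9880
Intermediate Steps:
M = -11/18 (M = -11*1/18 = -11/18 ≈ -0.61111)
U(z) = -11/18 - 11*z/18 (U(z) = -11*(z + (3 - 2))/18 = -11*(z + 1)/18 = -11*(1 + z)/18 = -11/18 - 11*z/18)
((√(1 + 4) + 9)² - 369)/(-56 + U(-13)) = ((√(1 + 4) + 9)² - 369)/(-56 + (-11/18 - 11/18*(-13))) = ((√5 + 9)² - 369)/(-56 + (-11/18 + 143/18)) = ((9 + √5)² - 369)/(-56 + 22/3) = (-369 + (9 + √5)²)/(-146/3) = (-369 + (9 + √5)²)*(-3/146) = 1107/146 - 3*(9 + √5)²/146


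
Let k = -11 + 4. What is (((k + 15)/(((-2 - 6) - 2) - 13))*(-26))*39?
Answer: 8112/23 ≈ 352.70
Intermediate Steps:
k = -7
(((k + 15)/(((-2 - 6) - 2) - 13))*(-26))*39 = (((-7 + 15)/(((-2 - 6) - 2) - 13))*(-26))*39 = ((8/((-8 - 2) - 13))*(-26))*39 = ((8/(-10 - 13))*(-26))*39 = ((8/(-23))*(-26))*39 = ((8*(-1/23))*(-26))*39 = -8/23*(-26)*39 = (208/23)*39 = 8112/23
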